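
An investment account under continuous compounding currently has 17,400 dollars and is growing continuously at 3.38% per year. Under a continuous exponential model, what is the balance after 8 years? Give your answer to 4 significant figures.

P(8) = 17400 · e^(0.0338·8) = 17400 · e^(0.2704)
= 17400 · 1.31049 ≈ 22802.5

≈ 22,800 dollars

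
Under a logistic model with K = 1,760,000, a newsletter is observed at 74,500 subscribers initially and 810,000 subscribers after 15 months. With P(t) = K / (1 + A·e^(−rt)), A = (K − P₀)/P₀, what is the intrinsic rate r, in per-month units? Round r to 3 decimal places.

A = (1760000 − 74500)/74500 = 22.62416
810000 = 1760000/(1 + 22.62416·e^(−r·15)) → e^(−15r) = (2.17284 − 1)/22.62416 = 0.05184
r = −ln(0.05184)/15 = 2.95959/15

r ≈ 0.197 per month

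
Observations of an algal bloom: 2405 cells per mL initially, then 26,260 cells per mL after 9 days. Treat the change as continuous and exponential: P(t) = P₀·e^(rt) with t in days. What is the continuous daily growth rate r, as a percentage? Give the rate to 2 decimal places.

r ≈ 26.56% per day

26260 = 2405 · e^(r·9)
e^(9r) = 26260/2405 = 10.91892
r = ln(10.91892) / 9 = 2.3905 / 9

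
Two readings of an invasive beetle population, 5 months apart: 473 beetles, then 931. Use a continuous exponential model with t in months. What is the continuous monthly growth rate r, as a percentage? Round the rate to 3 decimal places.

r ≈ 13.543% per month

931 = 473 · e^(r·5)
e^(5r) = 931/473 = 1.96829
r = ln(1.96829) / 5 = 0.67716 / 5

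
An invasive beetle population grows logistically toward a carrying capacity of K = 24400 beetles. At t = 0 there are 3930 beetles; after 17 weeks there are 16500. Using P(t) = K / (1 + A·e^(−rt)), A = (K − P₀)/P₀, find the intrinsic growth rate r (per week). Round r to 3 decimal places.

A = (24400 − 3930)/3930 = 5.20865
16500 = 24400/(1 + 5.20865·e^(−r·17)) → e^(−17r) = (1.47879 − 1)/5.20865 = 0.091922
r = −ln(0.091922)/17 = 2.38682/17

r ≈ 0.140 per week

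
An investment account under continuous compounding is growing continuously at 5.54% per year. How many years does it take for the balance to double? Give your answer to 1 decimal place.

doubling time ≈ 12.5 years

doubling time = ln(2) / |r| = 0.69315 / 0.0554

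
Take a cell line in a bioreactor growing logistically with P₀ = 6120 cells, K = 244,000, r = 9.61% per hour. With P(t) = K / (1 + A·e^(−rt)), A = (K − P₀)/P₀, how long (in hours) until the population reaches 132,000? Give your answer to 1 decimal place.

A = (244000 − 6120)/6120 = 38.86928
132000 = 244000/(1 + 38.86928·e^(−0.0961t)) → 1 + 38.86928·e^(−0.0961t) = 1.84848
e^(−0.0961t) = 0.021829 → t = ln(45.81022)/0.0961 = 3.82451/0.0961

t ≈ 39.8 hours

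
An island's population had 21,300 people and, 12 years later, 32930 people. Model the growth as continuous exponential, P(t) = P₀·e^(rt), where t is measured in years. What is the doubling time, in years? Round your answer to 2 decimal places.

r = ln(32930/21300) / 12 = ln(1.54601) / 12 ≈ 0.036306 per year
doubling time = ln 2 / |r| = 0.69315 / 0.036306

doubling time ≈ 19.09 years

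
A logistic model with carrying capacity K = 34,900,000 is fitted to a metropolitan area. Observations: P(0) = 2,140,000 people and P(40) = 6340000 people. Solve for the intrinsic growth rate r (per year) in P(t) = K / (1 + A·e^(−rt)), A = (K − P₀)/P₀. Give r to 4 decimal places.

r ≈ 0.0306 per year

A = (34900000 − 2140000)/2140000 = 15.30841
6340000 = 34900000/(1 + 15.30841·e^(−r·40)) → e^(−40r) = (5.50473 − 1)/15.30841 = 0.294265
r = −ln(0.294265)/40 = 1.22327/40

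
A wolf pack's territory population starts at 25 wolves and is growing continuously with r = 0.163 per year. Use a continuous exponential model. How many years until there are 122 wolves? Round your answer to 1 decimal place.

t ≈ 9.7 years

122 = 25 · e^(0.163·t)
t = ln(122/25) / 0.163 = ln(4.88) / 0.163 = 1.58515 / 0.163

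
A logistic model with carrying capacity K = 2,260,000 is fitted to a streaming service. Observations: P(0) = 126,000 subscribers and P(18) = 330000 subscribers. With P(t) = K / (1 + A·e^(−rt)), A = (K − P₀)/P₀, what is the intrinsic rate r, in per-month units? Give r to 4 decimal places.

r ≈ 0.0591 per month

A = (2260000 − 126000)/126000 = 16.93651
330000 = 2260000/(1 + 16.93651·e^(−r·18)) → e^(−18r) = (6.84848 − 1)/16.93651 = 0.345318
r = −ln(0.345318)/18 = 1.06329/18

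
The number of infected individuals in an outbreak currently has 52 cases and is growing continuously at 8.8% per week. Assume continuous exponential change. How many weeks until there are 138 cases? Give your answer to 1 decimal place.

t ≈ 11.1 weeks

138 = 52 · e^(0.088·t)
t = ln(138/52) / 0.088 = ln(2.65385) / 0.088 = 0.97601 / 0.088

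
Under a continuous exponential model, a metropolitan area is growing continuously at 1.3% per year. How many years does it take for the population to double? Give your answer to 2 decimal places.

doubling time = ln(2) / |r| = 0.69315 / 0.013

doubling time ≈ 53.32 years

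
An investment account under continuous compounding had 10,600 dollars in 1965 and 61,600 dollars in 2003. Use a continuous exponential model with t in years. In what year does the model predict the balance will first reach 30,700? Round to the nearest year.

r = ln(61600/10600) / 38 = 1.75981/38 ≈ 0.046311 per year
t = ln(30700/10600) / r = 1.06341/0.046311 ≈ 22.96 years after 1965

year 1988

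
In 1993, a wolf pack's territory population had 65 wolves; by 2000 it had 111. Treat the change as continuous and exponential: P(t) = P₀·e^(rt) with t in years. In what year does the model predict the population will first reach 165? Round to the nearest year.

year 2005

r = ln(111/65) / 7 = 0.53514/7 ≈ 0.076449 per year
t = ln(165/65) / r = 0.93156/0.076449 ≈ 12.19 years after 1993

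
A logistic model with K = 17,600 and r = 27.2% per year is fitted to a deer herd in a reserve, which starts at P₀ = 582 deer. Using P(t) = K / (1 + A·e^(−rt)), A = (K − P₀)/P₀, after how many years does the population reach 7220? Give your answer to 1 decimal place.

t ≈ 11.1 years

A = (17600 − 582)/582 = 29.24055
7220 = 17600/(1 + 29.24055·e^(−0.272t)) → 1 + 29.24055·e^(−0.272t) = 2.43767
e^(−0.272t) = 0.049167 → t = ln(20.3388)/0.272 = 3.01253/0.272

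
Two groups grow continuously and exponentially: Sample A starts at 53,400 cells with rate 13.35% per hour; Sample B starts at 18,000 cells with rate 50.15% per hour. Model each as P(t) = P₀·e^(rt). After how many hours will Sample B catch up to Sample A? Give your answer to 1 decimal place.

53400·e^(0.1335t) = 18000·e^(0.5015t)
53400/18000 = e^((0.5015 − 0.1335)t) → ln(2.96667) = 0.368·t
t = 1.08744 / 0.368

t ≈ 3.0 hours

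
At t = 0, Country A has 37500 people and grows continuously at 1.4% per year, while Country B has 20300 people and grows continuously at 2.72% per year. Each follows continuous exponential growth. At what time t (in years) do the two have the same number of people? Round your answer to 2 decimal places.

t ≈ 46.49 years

37500·e^(0.014t) = 20300·e^(0.0272t)
37500/20300 = e^((0.0272 − 0.014)t) → ln(1.84729) = 0.0132·t
t = 0.61372 / 0.0132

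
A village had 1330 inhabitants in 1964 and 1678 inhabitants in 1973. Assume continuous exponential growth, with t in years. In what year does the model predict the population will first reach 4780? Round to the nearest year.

year 2014

r = ln(1678/1330) / 9 = 0.23242/9 ≈ 0.025825 per year
t = ln(4780/1330) / r = 1.27926/0.025825 ≈ 49.54 years after 1964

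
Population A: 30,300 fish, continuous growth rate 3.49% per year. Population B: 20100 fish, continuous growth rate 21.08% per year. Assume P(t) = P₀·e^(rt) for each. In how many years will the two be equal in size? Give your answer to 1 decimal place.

30300·e^(0.0349t) = 20100·e^(0.2108t)
30300/20100 = e^((0.2108 − 0.0349)t) → ln(1.50746) = 0.1759·t
t = 0.41043 / 0.1759

t ≈ 2.3 years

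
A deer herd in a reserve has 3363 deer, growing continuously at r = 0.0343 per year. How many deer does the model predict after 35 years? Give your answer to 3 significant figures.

≈ 11,200 deer

P(35) = 3363 · e^(0.0343·35) = 3363 · e^(1.2005)
= 3363 · 3.32178 ≈ 11171.14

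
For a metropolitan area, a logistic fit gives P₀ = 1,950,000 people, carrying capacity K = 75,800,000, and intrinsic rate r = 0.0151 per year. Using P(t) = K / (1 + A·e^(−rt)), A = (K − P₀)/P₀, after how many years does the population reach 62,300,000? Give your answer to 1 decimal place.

t ≈ 342.0 years

A = (75800000 − 1950000)/1950000 = 37.87179
62300000 = 75800000/(1 + 37.87179·e^(−0.0151t)) → 1 + 37.87179·e^(−0.0151t) = 1.21669
e^(−0.0151t) = 0.005722 → t = ln(174.77132)/0.0151 = 5.16348/0.0151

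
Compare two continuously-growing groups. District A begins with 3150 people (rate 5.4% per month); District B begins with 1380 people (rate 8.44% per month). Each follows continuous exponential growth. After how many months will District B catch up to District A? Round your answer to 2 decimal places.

3150·e^(0.054t) = 1380·e^(0.0844t)
3150/1380 = e^((0.0844 − 0.054)t) → ln(2.28261) = 0.0304·t
t = 0.82532 / 0.0304

t ≈ 27.15 months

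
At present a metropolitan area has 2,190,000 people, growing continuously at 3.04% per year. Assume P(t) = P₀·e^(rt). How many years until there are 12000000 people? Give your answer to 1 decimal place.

12000000 = 2190000 · e^(0.0304·t)
t = ln(12000000/2190000) / 0.0304 = ln(5.47945) / 0.0304 = 1.70101 / 0.0304

t ≈ 56.0 years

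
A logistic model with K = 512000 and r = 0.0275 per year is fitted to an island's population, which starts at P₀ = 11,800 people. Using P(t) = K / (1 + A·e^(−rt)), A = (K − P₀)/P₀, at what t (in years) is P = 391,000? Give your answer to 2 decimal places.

A = (512000 − 11800)/11800 = 42.38983
391000 = 512000/(1 + 42.38983·e^(−0.0275t)) → 1 + 42.38983·e^(−0.0275t) = 1.30946
e^(−0.0275t) = 0.0073 → t = ln(136.97871)/0.0275 = 4.91983/0.0275

t ≈ 178.90 years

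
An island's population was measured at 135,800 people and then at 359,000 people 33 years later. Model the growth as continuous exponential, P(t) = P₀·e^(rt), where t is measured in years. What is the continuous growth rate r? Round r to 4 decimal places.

r ≈ 0.0295 per year

359000 = 135800 · e^(r·33)
e^(33r) = 359000/135800 = 2.64359
r = ln(2.64359) / 33 = 0.97214 / 33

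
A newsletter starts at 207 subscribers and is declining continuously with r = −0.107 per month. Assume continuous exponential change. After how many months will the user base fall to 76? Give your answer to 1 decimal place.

76 = 207 · e^(-0.107·t)
t = ln(76/207) / -0.107 = ln(0.36715) / -0.107 = -1.00199 / -0.107

t ≈ 9.4 months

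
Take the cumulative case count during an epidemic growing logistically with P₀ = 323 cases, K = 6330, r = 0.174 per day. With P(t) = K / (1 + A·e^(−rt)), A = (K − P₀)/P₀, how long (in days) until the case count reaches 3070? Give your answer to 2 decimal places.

t ≈ 16.45 days

A = (6330 − 323)/323 = 18.59752
3070 = 6330/(1 + 18.59752·e^(−0.174t)) → 1 + 18.59752·e^(−0.174t) = 2.06189
e^(−0.174t) = 0.057098 → t = ln(17.51362)/0.174 = 2.86298/0.174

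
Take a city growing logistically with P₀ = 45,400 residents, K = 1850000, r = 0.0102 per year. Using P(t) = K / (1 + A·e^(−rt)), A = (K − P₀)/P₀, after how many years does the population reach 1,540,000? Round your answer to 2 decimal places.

t ≈ 518.19 years

A = (1850000 − 45400)/45400 = 39.7489
1540000 = 1850000/(1 + 39.7489·e^(−0.0102t)) → 1 + 39.7489·e^(−0.0102t) = 1.2013
e^(−0.0102t) = 0.005064 → t = ln(197.46227)/0.0102 = 5.28555/0.0102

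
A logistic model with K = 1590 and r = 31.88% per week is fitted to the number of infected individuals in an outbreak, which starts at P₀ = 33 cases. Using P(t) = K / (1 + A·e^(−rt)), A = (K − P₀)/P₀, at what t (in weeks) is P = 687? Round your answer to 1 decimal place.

A = (1590 − 33)/33 = 47.18182
687 = 1590/(1 + 47.18182·e^(−0.3188t)) → 1 + 47.18182·e^(−0.3188t) = 2.31441
e^(−0.3188t) = 0.027858 → t = ln(35.8958)/0.3188 = 3.58062/0.3188

t ≈ 11.2 weeks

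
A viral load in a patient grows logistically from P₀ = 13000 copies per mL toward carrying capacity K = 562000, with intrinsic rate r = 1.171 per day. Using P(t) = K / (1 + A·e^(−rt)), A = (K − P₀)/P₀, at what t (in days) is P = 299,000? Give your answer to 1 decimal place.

A = (562000 − 13000)/13000 = 42.23077
299000 = 562000/(1 + 42.23077·e^(−1.171t)) → 1 + 42.23077·e^(−1.171t) = 1.8796
e^(−1.171t) = 0.020828 → t = ln(48.01141)/1.171 = 3.87144/1.171

t ≈ 3.3 days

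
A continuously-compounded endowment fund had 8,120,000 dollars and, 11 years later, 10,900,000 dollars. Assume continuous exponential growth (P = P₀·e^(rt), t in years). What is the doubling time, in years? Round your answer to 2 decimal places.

r = ln(10900000/8120000) / 11 = ln(1.34236) / 11 ≈ 0.026767 per year
doubling time = ln 2 / |r| = 0.69315 / 0.026767

doubling time ≈ 25.90 years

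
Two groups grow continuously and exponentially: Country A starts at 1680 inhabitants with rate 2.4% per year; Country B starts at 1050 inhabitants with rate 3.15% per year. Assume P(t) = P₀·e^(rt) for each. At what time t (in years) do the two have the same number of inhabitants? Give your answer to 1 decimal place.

t ≈ 62.7 years

1680·e^(0.024t) = 1050·e^(0.0315t)
1680/1050 = e^((0.0315 − 0.024)t) → ln(1.6) = 0.0075·t
t = 0.47 / 0.0075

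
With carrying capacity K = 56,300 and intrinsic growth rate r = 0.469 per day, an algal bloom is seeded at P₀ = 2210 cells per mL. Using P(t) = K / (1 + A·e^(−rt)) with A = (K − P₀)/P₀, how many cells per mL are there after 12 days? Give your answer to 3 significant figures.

A = (56300 − 2210)/2210 = 24.47511
P(12) = 56300 / (1 + 24.47511·e^(−0.469·12)) = 56300 / (1 + 24.47511·0.003596)
= 56300 / 1.08801 ≈ 51746.01

≈ 51,700 cells per mL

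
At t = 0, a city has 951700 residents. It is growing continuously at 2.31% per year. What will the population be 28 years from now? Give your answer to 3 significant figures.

≈ 1,820,000 residents

P(28) = 951700 · e^(0.0231·28) = 951700 · e^(0.6468)
= 951700 · 1.90942 ≈ 1817195.87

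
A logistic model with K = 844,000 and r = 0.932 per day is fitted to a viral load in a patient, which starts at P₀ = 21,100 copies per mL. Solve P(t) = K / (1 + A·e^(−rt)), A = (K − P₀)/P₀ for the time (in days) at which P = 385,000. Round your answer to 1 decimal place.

A = (844000 − 21100)/21100 = 39
385000 = 844000/(1 + 39·e^(−0.932t)) → 1 + 39·e^(−0.932t) = 2.19221
e^(−0.932t) = 0.030569 → t = ln(32.71242)/0.932 = 3.48775/0.932

t ≈ 3.7 days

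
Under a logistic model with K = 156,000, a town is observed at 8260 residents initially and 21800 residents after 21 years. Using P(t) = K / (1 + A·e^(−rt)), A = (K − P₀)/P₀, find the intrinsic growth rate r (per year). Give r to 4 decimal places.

A = (156000 − 8260)/8260 = 17.8862
21800 = 156000/(1 + 17.8862·e^(−r·21)) → e^(−21r) = (7.15596 − 1)/17.8862 = 0.344174
r = −ln(0.344174)/21 = 1.06661/21

r ≈ 0.0508 per year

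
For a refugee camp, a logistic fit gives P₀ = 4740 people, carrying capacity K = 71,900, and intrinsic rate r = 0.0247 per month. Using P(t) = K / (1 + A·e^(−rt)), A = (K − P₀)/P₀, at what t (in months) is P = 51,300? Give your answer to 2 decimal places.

t ≈ 144.27 months

A = (71900 − 4740)/4740 = 14.16878
51300 = 71900/(1 + 14.16878·e^(−0.0247t)) → 1 + 14.16878·e^(−0.0247t) = 1.40156
e^(−0.0247t) = 0.028341 → t = ln(35.28438)/0.0247 = 3.56344/0.0247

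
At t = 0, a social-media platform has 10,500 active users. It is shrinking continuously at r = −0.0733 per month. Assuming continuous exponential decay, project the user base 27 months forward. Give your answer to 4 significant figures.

P(27) = 10500 · e^(-0.0733·27) = 10500 · e^(-1.9791)
= 10500 · 0.13819 ≈ 1451.03

≈ 1,451 active users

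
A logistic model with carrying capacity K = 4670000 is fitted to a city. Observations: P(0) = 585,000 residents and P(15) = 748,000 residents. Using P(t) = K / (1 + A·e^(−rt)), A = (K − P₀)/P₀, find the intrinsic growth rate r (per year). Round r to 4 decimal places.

A = (4670000 − 585000)/585000 = 6.98291
748000 = 4670000/(1 + 6.98291·e^(−r·15)) → e^(−15r) = (6.24332 − 1)/6.98291 = 0.750879
r = −ln(0.750879)/15 = 0.28651/15

r ≈ 0.0191 per year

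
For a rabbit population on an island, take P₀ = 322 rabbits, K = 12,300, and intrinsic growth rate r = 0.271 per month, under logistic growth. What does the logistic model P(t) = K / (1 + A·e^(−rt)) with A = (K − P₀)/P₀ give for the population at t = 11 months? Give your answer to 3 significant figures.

A = (12300 − 322)/322 = 37.19876
P(11) = 12300 / (1 + 37.19876·e^(−0.271·11)) = 12300 / (1 + 37.19876·0.050742)
= 12300 / 2.88754 ≈ 4259.68

≈ 4,260 rabbits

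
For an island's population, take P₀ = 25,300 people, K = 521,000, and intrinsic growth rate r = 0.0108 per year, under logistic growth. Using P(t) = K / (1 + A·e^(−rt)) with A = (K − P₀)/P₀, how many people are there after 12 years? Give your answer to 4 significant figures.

A = (521000 − 25300)/25300 = 19.59289
P(12) = 521000 / (1 + 19.59289·e^(−0.0108·12)) = 521000 / (1 + 19.59289·0.878447)
= 521000 / 18.21131 ≈ 28608.6

≈ 28,610 people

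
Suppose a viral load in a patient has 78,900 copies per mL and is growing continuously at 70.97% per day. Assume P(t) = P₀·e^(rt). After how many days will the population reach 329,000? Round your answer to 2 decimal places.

t ≈ 2.01 days

329000 = 78900 · e^(0.7097·t)
t = ln(329000/78900) / 0.7097 = ln(4.16984) / 0.7097 = 1.42788 / 0.7097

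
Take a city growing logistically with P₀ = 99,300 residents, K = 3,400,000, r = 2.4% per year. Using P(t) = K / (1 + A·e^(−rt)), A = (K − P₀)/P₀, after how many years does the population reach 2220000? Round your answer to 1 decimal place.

t ≈ 172.3 years

A = (3400000 − 99300)/99300 = 33.23968
2220000 = 3400000/(1 + 33.23968·e^(−0.024t)) → 1 + 33.23968·e^(−0.024t) = 1.53153
e^(−0.024t) = 0.015991 → t = ln(62.53566)/0.024 = 4.13574/0.024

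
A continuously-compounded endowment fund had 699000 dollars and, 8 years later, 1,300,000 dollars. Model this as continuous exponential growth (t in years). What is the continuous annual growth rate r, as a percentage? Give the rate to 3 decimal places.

r ≈ 7.756% per year

1300000 = 699000 · e^(r·8)
e^(8r) = 1300000/699000 = 1.8598
r = ln(1.8598) / 8 = 0.62047 / 8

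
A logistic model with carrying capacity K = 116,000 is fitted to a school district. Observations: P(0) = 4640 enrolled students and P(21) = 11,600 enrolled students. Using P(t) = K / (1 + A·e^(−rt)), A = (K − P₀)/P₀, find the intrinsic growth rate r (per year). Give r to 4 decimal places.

A = (116000 − 4640)/4640 = 24
11600 = 116000/(1 + 24·e^(−r·21)) → e^(−21r) = (10 − 1)/24 = 0.375
r = −ln(0.375)/21 = 0.98083/21

r ≈ 0.0467 per year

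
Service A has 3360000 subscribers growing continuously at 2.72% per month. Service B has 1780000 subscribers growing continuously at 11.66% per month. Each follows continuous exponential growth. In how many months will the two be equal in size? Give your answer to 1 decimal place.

t ≈ 7.1 months

3360000·e^(0.0272t) = 1780000·e^(0.1166t)
3360000/1780000 = e^((0.1166 − 0.0272)t) → ln(1.88764) = 0.0894·t
t = 0.63533 / 0.0894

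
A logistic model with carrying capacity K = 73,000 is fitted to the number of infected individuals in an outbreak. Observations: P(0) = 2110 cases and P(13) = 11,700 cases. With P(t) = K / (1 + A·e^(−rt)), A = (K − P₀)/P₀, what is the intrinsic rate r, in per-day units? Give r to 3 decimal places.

r ≈ 0.143 per day

A = (73000 − 2110)/2110 = 33.59716
11700 = 73000/(1 + 33.59716·e^(−r·13)) → e^(−13r) = (6.23932 − 1)/33.59716 = 0.155945
r = −ln(0.155945)/13 = 1.85825/13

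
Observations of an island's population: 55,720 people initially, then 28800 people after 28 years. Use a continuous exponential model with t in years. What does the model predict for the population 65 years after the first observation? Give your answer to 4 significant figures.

≈ 12,040 people

r = ln(28800/55720) / 28 ≈ -0.02357 per year
P(65) = 55720 · e^(-0.02357·65) = 55720 · 0.21609 ≈ 12040.55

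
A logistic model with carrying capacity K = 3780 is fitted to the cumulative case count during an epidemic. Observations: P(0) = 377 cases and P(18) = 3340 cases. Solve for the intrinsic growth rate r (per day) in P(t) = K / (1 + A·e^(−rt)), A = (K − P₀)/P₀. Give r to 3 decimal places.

r ≈ 0.235 per day

A = (3780 − 377)/377 = 9.02653
3340 = 3780/(1 + 9.02653·e^(−r·18)) → e^(−18r) = (1.13174 − 1)/9.02653 = 0.014594
r = −ln(0.014594)/18 = 4.22712/18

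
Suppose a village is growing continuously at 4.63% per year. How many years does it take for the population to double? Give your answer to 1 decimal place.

doubling time = ln(2) / |r| = 0.69315 / 0.0463

doubling time ≈ 15.0 years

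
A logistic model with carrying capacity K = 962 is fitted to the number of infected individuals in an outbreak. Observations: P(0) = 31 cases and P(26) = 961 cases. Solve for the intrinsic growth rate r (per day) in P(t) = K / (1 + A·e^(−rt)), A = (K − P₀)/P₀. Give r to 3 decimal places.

r ≈ 0.395 per day

A = (962 − 31)/31 = 30.03226
961 = 962/(1 + 30.03226·e^(−r·26)) → e^(−26r) = (1.00104 − 1)/30.03226 = 0.000035
r = −ln(0.000035)/26 = 10.27025/26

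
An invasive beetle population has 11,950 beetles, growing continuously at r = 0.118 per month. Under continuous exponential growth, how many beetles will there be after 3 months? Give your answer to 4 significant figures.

P(3) = 11950 · e^(0.118·3) = 11950 · e^(0.354)
= 11950 · 1.42476 ≈ 17025.82

≈ 17,030 beetles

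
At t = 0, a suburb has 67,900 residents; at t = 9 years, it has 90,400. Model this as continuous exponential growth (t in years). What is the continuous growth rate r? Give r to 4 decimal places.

90400 = 67900 · e^(r·9)
e^(9r) = 90400/67900 = 1.33137
r = ln(1.33137) / 9 = 0.28621 / 9

r ≈ 0.0318 per year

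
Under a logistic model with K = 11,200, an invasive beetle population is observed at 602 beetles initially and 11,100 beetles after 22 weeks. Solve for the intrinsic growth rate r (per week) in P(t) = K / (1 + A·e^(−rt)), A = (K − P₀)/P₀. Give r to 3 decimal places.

A = (11200 − 602)/602 = 17.60465
11100 = 11200/(1 + 17.60465·e^(−r·22)) → e^(−22r) = (1.00901 − 1)/17.60465 = 0.000512
r = −ln(0.000512)/22 = 7.57769/22

r ≈ 0.344 per week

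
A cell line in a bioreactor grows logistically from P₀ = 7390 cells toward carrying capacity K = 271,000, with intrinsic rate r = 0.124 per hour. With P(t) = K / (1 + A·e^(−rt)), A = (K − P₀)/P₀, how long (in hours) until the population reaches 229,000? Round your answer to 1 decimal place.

A = (271000 − 7390)/7390 = 35.67118
229000 = 271000/(1 + 35.67118·e^(−0.124t)) → 1 + 35.67118·e^(−0.124t) = 1.18341
e^(−0.124t) = 0.005142 → t = ln(194.49285)/0.124 = 5.2704/0.124

t ≈ 42.5 hours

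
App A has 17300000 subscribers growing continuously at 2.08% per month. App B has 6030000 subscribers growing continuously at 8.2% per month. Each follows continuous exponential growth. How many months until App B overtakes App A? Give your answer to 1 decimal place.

17300000·e^(0.0208t) = 6030000·e^(0.082t)
17300000/6030000 = e^((0.082 − 0.0208)t) → ln(2.86899) = 0.0612·t
t = 1.05396 / 0.0612

t ≈ 17.2 months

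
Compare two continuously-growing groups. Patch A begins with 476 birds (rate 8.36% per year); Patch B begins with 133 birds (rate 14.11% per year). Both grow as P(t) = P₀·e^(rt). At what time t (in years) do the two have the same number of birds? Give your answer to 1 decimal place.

476·e^(0.0836t) = 133·e^(0.1411t)
476/133 = e^((0.1411 − 0.0836)t) → ln(3.57895) = 0.0575·t
t = 1.27507 / 0.0575

t ≈ 22.2 years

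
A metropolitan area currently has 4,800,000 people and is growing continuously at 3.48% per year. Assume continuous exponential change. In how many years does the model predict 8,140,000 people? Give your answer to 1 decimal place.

8140000 = 4800000 · e^(0.0348·t)
t = ln(8140000/4800000) / 0.0348 = ln(1.69583) / 0.0348 = 0.52817 / 0.0348

t ≈ 15.2 years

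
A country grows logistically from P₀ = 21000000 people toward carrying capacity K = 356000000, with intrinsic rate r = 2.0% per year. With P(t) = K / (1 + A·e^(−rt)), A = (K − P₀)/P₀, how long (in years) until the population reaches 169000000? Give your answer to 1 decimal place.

A = (356000000 − 21000000)/21000000 = 15.95238
169000000 = 356000000/(1 + 15.95238·e^(−0.02t)) → 1 + 15.95238·e^(−0.02t) = 2.10651
e^(−0.02t) = 0.069363 → t = ln(14.41686)/0.02 = 2.6684/0.02

t ≈ 133.4 years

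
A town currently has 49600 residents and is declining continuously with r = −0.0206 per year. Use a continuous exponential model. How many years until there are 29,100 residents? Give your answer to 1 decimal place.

t ≈ 25.9 years

29100 = 49600 · e^(-0.0206·t)
t = ln(29100/49600) / -0.0206 = ln(0.58669) / -0.0206 = -0.53325 / -0.0206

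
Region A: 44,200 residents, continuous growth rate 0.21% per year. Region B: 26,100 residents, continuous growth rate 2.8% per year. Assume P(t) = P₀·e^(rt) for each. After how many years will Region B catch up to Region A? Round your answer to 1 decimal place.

t ≈ 20.3 years

44200·e^(0.0021t) = 26100·e^(0.028t)
44200/26100 = e^((0.028 − 0.0021)t) → ln(1.69349) = 0.0259·t
t = 0.52679 / 0.0259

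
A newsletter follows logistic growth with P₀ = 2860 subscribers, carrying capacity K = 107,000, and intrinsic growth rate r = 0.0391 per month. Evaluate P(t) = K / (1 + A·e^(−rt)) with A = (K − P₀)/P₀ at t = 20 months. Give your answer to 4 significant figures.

A = (107000 − 2860)/2860 = 36.41259
P(20) = 107000 / (1 + 36.41259·e^(−0.0391·20)) = 107000 / (1 + 36.41259·0.45749)
= 107000 / 17.6584 ≈ 6059.44

≈ 6,059 subscribers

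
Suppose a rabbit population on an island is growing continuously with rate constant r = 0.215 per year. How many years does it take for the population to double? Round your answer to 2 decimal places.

doubling time = ln(2) / |r| = 0.69315 / 0.215

doubling time ≈ 3.22 years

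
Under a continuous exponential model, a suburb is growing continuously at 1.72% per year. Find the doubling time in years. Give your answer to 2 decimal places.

doubling time ≈ 40.30 years

doubling time = ln(2) / |r| = 0.69315 / 0.0172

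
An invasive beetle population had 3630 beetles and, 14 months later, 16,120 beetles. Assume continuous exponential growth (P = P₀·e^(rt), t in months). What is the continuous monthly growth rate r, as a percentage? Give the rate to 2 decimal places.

16120 = 3630 · e^(r·14)
e^(14r) = 16120/3630 = 4.44077
r = ln(4.44077) / 14 = 1.49083 / 14

r ≈ 10.65% per month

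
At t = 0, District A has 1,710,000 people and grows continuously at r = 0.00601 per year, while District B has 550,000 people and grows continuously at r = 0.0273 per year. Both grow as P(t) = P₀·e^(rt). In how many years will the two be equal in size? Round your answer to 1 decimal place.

1710000·e^(0.00601t) = 550000·e^(0.0273t)
1710000/550000 = e^((0.0273 − 0.00601)t) → ln(3.10909) = 0.02129·t
t = 1.13433 / 0.02129

t ≈ 53.3 years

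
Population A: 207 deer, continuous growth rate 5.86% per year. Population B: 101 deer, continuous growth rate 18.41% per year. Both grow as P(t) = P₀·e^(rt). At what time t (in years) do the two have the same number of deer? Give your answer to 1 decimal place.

207·e^(0.0586t) = 101·e^(0.1841t)
207/101 = e^((0.1841 − 0.0586)t) → ln(2.0495) = 0.1255·t
t = 0.7176 / 0.1255

t ≈ 5.7 years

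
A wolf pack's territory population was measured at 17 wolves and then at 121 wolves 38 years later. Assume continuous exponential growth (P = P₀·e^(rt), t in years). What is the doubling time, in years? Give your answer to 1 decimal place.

doubling time ≈ 13.4 years

r = ln(121/17) / 38 = ln(7.11765) / 38 ≈ 0.051647 per year
doubling time = ln 2 / |r| = 0.69315 / 0.051647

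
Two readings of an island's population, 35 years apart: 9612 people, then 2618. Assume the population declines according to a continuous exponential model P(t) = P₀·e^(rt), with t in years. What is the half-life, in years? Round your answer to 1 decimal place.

half-life ≈ 18.7 years

r = ln(2618/9612) / 35 = ln(0.27237) / 35 ≈ -0.03716 per year
half-life = ln 2 / |r| = 0.69315 / 0.03716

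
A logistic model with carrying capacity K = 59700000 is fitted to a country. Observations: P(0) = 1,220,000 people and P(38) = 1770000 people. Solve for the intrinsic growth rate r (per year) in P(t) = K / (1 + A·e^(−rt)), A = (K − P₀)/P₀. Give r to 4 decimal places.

A = (59700000 − 1220000)/1220000 = 47.93443
1770000 = 59700000/(1 + 47.93443·e^(−r·38)) → e^(−38r) = (33.72881 − 1)/47.93443 = 0.682783
r = −ln(0.682783)/38 = 0.38158/38

r ≈ 0.0100 per year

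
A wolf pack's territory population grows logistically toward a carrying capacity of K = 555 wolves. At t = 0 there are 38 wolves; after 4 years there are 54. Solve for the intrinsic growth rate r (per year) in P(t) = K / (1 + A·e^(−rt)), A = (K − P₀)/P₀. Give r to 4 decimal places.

A = (555 − 38)/38 = 13.60526
54 = 555/(1 + 13.60526·e^(−r·4)) → e^(−4r) = (10.27778 − 1)/13.60526 = 0.681926
r = −ln(0.681926)/4 = 0.38283/4

r ≈ 0.0957 per year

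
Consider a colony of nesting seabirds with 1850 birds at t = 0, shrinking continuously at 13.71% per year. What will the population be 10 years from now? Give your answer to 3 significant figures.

≈ 470 birds

P(10) = 1850 · e^(-0.1371·10) = 1850 · e^(-1.371)
= 1850 · 0.25385 ≈ 469.63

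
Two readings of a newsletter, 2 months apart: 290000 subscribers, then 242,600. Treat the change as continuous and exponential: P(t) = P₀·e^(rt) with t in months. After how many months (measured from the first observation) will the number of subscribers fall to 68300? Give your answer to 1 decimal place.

t ≈ 16.2 months

r = ln(242600/290000) / 2 ≈ -0.089233 per month
t = ln(68300/290000) / r = -1.44597 / -0.089233 ≈ 16.204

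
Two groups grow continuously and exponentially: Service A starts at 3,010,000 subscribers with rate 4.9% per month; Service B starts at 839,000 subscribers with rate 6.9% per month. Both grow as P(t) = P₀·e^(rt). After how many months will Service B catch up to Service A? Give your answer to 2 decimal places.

3010000·e^(0.049t) = 839000·e^(0.069t)
3010000/839000 = e^((0.069 − 0.049)t) → ln(3.5876) = 0.02·t
t = 1.27748 / 0.02

t ≈ 63.87 months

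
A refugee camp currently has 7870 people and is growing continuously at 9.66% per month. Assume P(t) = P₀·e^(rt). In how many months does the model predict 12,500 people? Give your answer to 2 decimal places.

12500 = 7870 · e^(0.0966·t)
t = ln(12500/7870) / 0.0966 = ln(1.58831) / 0.0966 = 0.46267 / 0.0966

t ≈ 4.79 months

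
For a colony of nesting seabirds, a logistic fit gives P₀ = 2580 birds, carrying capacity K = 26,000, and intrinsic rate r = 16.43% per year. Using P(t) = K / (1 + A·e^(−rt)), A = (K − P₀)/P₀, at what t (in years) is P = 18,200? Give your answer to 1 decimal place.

t ≈ 18.6 years

A = (26000 − 2580)/2580 = 9.07752
18200 = 26000/(1 + 9.07752·e^(−0.1643t)) → 1 + 9.07752·e^(−0.1643t) = 1.42857
e^(−0.1643t) = 0.047212 → t = ln(21.18088)/0.1643 = 3.0531/0.1643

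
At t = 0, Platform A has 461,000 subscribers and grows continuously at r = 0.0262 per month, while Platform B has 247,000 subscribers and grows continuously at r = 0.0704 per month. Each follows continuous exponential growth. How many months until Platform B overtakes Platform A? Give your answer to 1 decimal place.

461000·e^(0.0262t) = 247000·e^(0.0704t)
461000/247000 = e^((0.0704 − 0.0262)t) → ln(1.8664) = 0.0442·t
t = 0.62401 / 0.0442

t ≈ 14.1 months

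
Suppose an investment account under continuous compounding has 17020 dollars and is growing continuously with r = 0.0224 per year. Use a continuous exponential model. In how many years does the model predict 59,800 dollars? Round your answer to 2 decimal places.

t ≈ 56.10 years

59800 = 17020 · e^(0.0224·t)
t = ln(59800/17020) / 0.0224 = ln(3.51351) / 0.0224 = 1.25662 / 0.0224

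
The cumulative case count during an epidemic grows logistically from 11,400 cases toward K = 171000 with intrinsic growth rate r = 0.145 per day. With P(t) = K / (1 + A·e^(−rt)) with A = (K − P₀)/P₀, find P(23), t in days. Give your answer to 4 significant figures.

≈ 114,100 cases

A = (171000 − 11400)/11400 = 14
P(23) = 171000 / (1 + 14·e^(−0.145·23)) = 171000 / (1 + 14·0.035615)
= 171000 / 1.4986 ≈ 114106.18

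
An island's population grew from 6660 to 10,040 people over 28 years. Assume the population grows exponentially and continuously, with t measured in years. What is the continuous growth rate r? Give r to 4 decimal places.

10040 = 6660 · e^(r·28)
e^(28r) = 10040/6660 = 1.50751
r = ln(1.50751) / 28 = 0.41046 / 28

r ≈ 0.0147 per year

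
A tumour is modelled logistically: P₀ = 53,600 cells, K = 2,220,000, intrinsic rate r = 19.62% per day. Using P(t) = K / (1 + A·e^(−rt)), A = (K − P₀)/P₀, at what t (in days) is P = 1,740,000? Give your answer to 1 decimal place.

A = (2220000 − 53600)/53600 = 40.41791
1740000 = 2220000/(1 + 40.41791·e^(−0.1962t)) → 1 + 40.41791·e^(−0.1962t) = 1.27586
e^(−0.1962t) = 0.006825 → t = ln(146.51493)/0.1962 = 4.98713/0.1962

t ≈ 25.4 days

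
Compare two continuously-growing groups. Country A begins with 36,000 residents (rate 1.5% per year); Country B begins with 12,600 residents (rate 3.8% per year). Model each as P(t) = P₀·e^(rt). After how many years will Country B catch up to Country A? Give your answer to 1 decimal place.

36000·e^(0.015t) = 12600·e^(0.038t)
36000/12600 = e^((0.038 − 0.015)t) → ln(2.85714) = 0.023·t
t = 1.04982 / 0.023

t ≈ 45.6 years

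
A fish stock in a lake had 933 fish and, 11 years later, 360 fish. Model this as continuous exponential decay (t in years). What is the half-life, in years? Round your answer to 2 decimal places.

r = ln(360/933) / 11 = ln(0.38585) / 11 ≈ -0.086573 per year
half-life = ln 2 / |r| = 0.69315 / 0.086573

half-life ≈ 8.01 years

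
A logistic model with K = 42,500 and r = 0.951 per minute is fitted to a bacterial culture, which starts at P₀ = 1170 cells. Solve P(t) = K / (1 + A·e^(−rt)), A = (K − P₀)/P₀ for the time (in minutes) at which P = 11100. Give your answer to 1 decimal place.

t ≈ 2.7 minutes

A = (42500 − 1170)/1170 = 35.32479
11100 = 42500/(1 + 35.32479·e^(−0.951t)) → 1 + 35.32479·e^(−0.951t) = 3.82883
e^(−0.951t) = 0.080081 → t = ln(12.48742)/0.951 = 2.52472/0.951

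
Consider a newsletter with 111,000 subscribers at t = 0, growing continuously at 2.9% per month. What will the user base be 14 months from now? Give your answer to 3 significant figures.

P(14) = 111000 · e^(0.029·14) = 111000 · e^(0.406)
= 111000 · 1.5008 ≈ 166589.08

≈ 167,000 subscribers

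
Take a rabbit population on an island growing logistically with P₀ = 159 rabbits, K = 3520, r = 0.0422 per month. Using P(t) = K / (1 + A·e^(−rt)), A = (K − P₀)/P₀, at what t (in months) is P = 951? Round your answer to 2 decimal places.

A = (3520 − 159)/159 = 21.13836
951 = 3520/(1 + 21.13836·e^(−0.0422t)) → 1 + 21.13836·e^(−0.0422t) = 3.70137
e^(−0.0422t) = 0.127795 → t = ln(7.82506)/0.0422 = 2.05733/0.0422

t ≈ 48.75 months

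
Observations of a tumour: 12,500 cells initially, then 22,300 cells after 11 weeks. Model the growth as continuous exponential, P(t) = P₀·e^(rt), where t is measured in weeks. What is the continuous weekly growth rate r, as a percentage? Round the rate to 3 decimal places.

22300 = 12500 · e^(r·11)
e^(11r) = 22300/12500 = 1.784
r = ln(1.784) / 11 = 0.57886 / 11

r ≈ 5.262% per week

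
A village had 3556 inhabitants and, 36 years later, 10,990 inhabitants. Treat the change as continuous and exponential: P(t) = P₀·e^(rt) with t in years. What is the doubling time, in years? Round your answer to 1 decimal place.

doubling time ≈ 22.1 years

r = ln(10990/3556) / 36 = ln(3.09055) / 36 ≈ 0.031343 per year
doubling time = ln 2 / |r| = 0.69315 / 0.031343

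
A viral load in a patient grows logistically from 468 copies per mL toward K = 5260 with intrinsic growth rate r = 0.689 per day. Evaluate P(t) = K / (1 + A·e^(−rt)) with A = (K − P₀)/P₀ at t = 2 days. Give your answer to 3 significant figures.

A = (5260 − 468)/468 = 10.23932
P(2) = 5260 / (1 + 10.23932·e^(−0.689·2)) = 5260 / (1 + 10.23932·0.252082)
= 5260 / 3.58115 ≈ 1468.8

≈ 1,470 copies per mL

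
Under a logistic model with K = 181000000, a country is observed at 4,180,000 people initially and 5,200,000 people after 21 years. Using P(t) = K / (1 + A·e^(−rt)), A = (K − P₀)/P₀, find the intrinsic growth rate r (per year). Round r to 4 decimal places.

A = (181000000 − 4180000)/4180000 = 42.30144
5200000 = 181000000/(1 + 42.30144·e^(−r·21)) → e^(−21r) = (34.80769 − 1)/42.30144 = 0.799209
r = −ln(0.799209)/21 = 0.22413/21

r ≈ 0.0107 per year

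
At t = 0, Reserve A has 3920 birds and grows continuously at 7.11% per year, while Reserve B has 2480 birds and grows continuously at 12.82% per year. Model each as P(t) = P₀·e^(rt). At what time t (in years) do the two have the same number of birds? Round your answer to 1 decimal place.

t ≈ 8.0 years

3920·e^(0.0711t) = 2480·e^(0.1282t)
3920/2480 = e^((0.1282 − 0.0711)t) → ln(1.58065) = 0.0571·t
t = 0.45783 / 0.0571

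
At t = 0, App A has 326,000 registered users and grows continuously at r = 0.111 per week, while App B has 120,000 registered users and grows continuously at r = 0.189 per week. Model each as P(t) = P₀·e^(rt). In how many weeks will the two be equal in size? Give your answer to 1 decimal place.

326000·e^(0.111t) = 120000·e^(0.189t)
326000/120000 = e^((0.189 − 0.111)t) → ln(2.71667) = 0.078·t
t = 0.99941 / 0.078

t ≈ 12.8 weeks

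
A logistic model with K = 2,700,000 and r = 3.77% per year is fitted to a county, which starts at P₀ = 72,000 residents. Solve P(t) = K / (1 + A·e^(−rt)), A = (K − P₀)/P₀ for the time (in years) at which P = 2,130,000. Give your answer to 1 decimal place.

A = (2700000 − 72000)/72000 = 36.5
2130000 = 2700000/(1 + 36.5·e^(−0.0377t)) → 1 + 36.5·e^(−0.0377t) = 1.26761
e^(−0.0377t) = 0.007332 → t = ln(136.39474)/0.0377 = 4.91555/0.0377

t ≈ 130.4 years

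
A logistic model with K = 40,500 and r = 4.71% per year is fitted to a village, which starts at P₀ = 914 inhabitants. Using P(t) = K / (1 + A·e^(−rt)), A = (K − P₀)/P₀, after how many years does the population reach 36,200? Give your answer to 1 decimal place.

t ≈ 125.2 years

A = (40500 − 914)/914 = 43.31072
36200 = 40500/(1 + 43.31072·e^(−0.0471t)) → 1 + 43.31072·e^(−0.0471t) = 1.11878
e^(−0.0471t) = 0.002743 → t = ln(364.61585)/0.0471 = 5.89884/0.0471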